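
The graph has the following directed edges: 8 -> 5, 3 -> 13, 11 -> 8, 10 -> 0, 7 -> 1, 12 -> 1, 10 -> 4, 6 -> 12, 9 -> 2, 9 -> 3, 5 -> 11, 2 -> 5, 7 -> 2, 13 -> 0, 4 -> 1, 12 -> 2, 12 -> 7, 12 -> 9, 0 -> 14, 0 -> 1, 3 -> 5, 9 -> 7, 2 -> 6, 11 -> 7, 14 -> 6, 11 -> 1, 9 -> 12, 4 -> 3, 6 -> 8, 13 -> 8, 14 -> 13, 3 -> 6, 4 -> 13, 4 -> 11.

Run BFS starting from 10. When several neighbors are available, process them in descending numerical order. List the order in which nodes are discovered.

10 4 0 13 11 3 1 14 8 7 6 5 2 12 9

Visit 10; enqueue 4, 0 → queue [4, 0]
Visit 4; enqueue 13, 11, 3, 1 → queue [0, 13, 11, 3, 1]
Visit 0; enqueue 14 → queue [13, 11, 3, 1, 14]
Visit 13; enqueue 8 → queue [11, 3, 1, 14, 8]
Visit 11; enqueue 7 → queue [3, 1, 14, 8, 7]
Visit 3; enqueue 6, 5 → queue [1, 14, 8, 7, 6, 5]
Visit 1 → queue [14, 8, 7, 6, 5]
Visit 14 → queue [8, 7, 6, 5]
Visit 8 → queue [7, 6, 5]
Visit 7; enqueue 2 → queue [6, 5, 2]
Visit 6; enqueue 12 → queue [5, 2, 12]
Visit 5 → queue [2, 12]
Visit 2 → queue [12]
Visit 12; enqueue 9 → queue [9]
Visit 9 → queue []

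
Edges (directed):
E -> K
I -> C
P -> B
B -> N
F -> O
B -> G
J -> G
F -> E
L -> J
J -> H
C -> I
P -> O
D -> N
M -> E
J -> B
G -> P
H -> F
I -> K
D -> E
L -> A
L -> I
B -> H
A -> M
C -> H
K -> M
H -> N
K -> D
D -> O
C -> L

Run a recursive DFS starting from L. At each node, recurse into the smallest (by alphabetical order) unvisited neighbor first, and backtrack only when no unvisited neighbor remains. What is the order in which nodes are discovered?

L -> A -> M -> E -> K -> D -> N -> O -> I -> C -> H -> F -> J -> B -> G -> P

Visit L
L → A
A → M
M → E
E → K
K → D
D → N
D → O
L → I
I → C
C → H
H → F
L → J
J → B
B → G
G → P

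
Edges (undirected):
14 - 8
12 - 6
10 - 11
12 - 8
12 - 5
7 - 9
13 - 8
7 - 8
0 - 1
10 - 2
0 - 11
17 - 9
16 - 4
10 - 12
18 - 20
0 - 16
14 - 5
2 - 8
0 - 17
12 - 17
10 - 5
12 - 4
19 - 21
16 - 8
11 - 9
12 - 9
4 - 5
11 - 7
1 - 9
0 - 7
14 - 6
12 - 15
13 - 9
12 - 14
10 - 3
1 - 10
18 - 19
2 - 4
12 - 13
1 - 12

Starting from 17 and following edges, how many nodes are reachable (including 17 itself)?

18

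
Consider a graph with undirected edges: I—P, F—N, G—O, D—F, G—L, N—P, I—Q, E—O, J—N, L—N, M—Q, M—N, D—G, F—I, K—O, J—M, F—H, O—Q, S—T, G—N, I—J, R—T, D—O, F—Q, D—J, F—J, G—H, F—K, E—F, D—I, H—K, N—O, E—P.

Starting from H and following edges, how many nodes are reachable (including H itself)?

14

BFS from H visits: H, F, G, K, D, E, I, J, N, Q, L, O, P, M
Reachable nodes: 14 of 17 total.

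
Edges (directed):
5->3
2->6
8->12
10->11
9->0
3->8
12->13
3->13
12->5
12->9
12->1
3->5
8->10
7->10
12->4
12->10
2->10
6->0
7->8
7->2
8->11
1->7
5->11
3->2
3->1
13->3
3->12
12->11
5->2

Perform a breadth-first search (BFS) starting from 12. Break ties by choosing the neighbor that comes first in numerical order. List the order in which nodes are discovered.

12, 1, 4, 5, 9, 10, 11, 13, 7, 2, 3, 0, 8, 6

Visit 12; enqueue 1, 4, 5, 9, 10, 11, 13 → queue [1, 4, 5, 9, 10, 11, 13]
Visit 1; enqueue 7 → queue [4, 5, 9, 10, 11, 13, 7]
Visit 4 → queue [5, 9, 10, 11, 13, 7]
Visit 5; enqueue 2, 3 → queue [9, 10, 11, 13, 7, 2, 3]
Visit 9; enqueue 0 → queue [10, 11, 13, 7, 2, 3, 0]
Visit 10 → queue [11, 13, 7, 2, 3, 0]
Visit 11 → queue [13, 7, 2, 3, 0]
Visit 13 → queue [7, 2, 3, 0]
Visit 7; enqueue 8 → queue [2, 3, 0, 8]
Visit 2; enqueue 6 → queue [3, 0, 8, 6]
Visit 3 → queue [0, 8, 6]
Visit 0 → queue [8, 6]
Visit 8 → queue [6]
Visit 6 → queue []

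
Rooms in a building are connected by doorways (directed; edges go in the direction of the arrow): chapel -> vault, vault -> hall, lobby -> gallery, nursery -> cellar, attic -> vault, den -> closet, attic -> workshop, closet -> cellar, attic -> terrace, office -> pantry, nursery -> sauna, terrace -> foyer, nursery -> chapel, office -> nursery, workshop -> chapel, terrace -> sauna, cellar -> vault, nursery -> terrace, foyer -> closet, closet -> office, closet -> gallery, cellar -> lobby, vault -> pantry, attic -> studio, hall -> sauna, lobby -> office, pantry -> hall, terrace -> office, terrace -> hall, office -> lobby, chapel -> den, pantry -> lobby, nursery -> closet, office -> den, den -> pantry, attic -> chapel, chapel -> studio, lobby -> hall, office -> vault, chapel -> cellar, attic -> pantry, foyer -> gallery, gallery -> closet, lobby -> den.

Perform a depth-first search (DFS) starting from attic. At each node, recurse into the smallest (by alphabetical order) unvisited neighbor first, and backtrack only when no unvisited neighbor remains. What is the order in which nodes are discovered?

attic, chapel, cellar, lobby, den, closet, gallery, office, nursery, sauna, terrace, foyer, hall, pantry, vault, studio, workshop

Visit attic
attic → chapel
chapel → cellar
cellar → lobby
lobby → den
den → closet
closet → gallery
closet → office
office → nursery
nursery → sauna
nursery → terrace
terrace → foyer
terrace → hall
office → pantry
office → vault
chapel → studio
attic → workshop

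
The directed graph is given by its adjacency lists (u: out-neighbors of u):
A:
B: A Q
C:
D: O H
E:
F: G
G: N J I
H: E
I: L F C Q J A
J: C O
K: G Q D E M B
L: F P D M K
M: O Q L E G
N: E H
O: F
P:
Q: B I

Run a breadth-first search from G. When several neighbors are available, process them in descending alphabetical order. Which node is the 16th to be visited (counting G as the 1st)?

K

Visit G; enqueue N, J, I → queue [N, J, I]
Visit N; enqueue H, E → queue [J, I, H, E]
Visit J; enqueue O, C → queue [I, H, E, O, C]
Visit I; enqueue Q, L, F, A → queue [H, E, O, C, Q, L, F, A]
Visit H → queue [E, O, C, Q, L, F, A]
Visit E → queue [O, C, Q, L, F, A]
Visit O → queue [C, Q, L, F, A]
Visit C → queue [Q, L, F, A]
Visit Q; enqueue B → queue [L, F, A, B]
Visit L; enqueue P, M, K, D → queue [F, A, B, P, M, K, D]
Visit F → queue [A, B, P, M, K, D]
Visit A → queue [B, P, M, K, D]
Visit B → queue [P, M, K, D]
Visit P → queue [M, K, D]
Visit M → queue [K, D]
Visit K → queue [D]
Visit D → queue []

Visit order: G, N, J, I, H, E, O, C, Q, L, F, A, B, P, M, K, D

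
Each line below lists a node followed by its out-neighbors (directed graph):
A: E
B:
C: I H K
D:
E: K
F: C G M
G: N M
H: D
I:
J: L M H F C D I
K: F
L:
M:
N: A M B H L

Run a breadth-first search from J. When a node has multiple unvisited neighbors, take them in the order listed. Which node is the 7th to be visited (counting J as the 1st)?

Visit J; enqueue L, M, H, F, C, D, I → queue [L, M, H, F, C, D, I]
Visit L → queue [M, H, F, C, D, I]
Visit M → queue [H, F, C, D, I]
Visit H → queue [F, C, D, I]
Visit F; enqueue G → queue [C, D, I, G]
Visit C; enqueue K → queue [D, I, G, K]
Visit D → queue [I, G, K]
Visit I → queue [G, K]
Visit G; enqueue N → queue [K, N]
Visit K → queue [N]
Visit N; enqueue A, B → queue [A, B]
Visit A; enqueue E → queue [B, E]
Visit B → queue [E]
Visit E → queue []

Visit order: J, L, M, H, F, C, D, I, G, K, N, A, B, E

D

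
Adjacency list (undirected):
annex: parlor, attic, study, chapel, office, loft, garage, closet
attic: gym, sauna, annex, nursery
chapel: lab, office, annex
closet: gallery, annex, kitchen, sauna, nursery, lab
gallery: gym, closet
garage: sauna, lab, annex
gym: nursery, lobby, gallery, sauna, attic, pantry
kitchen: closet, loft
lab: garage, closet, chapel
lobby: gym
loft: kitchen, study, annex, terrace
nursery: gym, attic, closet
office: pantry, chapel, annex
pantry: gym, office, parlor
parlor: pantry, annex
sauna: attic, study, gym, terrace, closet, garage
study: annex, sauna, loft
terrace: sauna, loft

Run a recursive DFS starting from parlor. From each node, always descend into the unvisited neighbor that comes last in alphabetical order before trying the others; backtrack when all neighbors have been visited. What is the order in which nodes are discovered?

Visit parlor
parlor → pantry
pantry → office
office → chapel
chapel → lab
lab → garage
garage → sauna
sauna → terrace
terrace → loft
loft → study
study → annex
annex → closet
closet → nursery
nursery → gym
gym → lobby
gym → gallery
gym → attic
closet → kitchen

parlor, pantry, office, chapel, lab, garage, sauna, terrace, loft, study, annex, closet, nursery, gym, lobby, gallery, attic, kitchen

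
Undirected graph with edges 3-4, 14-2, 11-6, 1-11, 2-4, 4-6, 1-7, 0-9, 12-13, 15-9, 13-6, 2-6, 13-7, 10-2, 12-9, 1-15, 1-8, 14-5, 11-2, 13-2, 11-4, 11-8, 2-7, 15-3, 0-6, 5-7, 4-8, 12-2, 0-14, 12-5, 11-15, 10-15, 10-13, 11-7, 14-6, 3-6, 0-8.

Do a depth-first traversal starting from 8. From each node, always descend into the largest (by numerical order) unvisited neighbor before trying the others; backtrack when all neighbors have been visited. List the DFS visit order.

8, 11, 15, 10, 13, 12, 9, 0, 14, 6, 4, 3, 2, 7, 5, 1

Visit 8
8 → 11
11 → 15
15 → 10
10 → 13
13 → 12
12 → 9
9 → 0
0 → 14
14 → 6
6 → 4
4 → 3
4 → 2
2 → 7
7 → 5
7 → 1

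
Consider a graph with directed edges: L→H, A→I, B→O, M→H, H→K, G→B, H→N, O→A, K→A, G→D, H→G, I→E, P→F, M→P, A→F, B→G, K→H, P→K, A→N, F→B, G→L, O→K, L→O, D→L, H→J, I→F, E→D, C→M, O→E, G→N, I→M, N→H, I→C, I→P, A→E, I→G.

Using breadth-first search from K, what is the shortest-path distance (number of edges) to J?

2

Level 0: K
Level 1: A, H
Level 2: E, F, G, I, J, N
Level 3: B, C, D, L, M, P
Level 4: O
J first appears at level 2.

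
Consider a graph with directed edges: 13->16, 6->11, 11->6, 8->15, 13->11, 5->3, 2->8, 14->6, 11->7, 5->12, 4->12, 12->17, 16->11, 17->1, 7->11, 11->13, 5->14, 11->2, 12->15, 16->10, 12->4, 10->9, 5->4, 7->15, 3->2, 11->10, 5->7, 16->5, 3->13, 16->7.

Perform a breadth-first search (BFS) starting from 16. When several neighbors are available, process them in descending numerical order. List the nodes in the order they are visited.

16, 11, 10, 7, 5, 13, 6, 2, 9, 15, 14, 12, 4, 3, 8, 17, 1

Visit 16; enqueue 11, 10, 7, 5 → queue [11, 10, 7, 5]
Visit 11; enqueue 13, 6, 2 → queue [10, 7, 5, 13, 6, 2]
Visit 10; enqueue 9 → queue [7, 5, 13, 6, 2, 9]
Visit 7; enqueue 15 → queue [5, 13, 6, 2, 9, 15]
Visit 5; enqueue 14, 12, 4, 3 → queue [13, 6, 2, 9, 15, 14, 12, 4, 3]
Visit 13 → queue [6, 2, 9, 15, 14, 12, 4, 3]
Visit 6 → queue [2, 9, 15, 14, 12, 4, 3]
Visit 2; enqueue 8 → queue [9, 15, 14, 12, 4, 3, 8]
Visit 9 → queue [15, 14, 12, 4, 3, 8]
Visit 15 → queue [14, 12, 4, 3, 8]
Visit 14 → queue [12, 4, 3, 8]
Visit 12; enqueue 17 → queue [4, 3, 8, 17]
Visit 4 → queue [3, 8, 17]
Visit 3 → queue [8, 17]
Visit 8 → queue [17]
Visit 17; enqueue 1 → queue [1]
Visit 1 → queue []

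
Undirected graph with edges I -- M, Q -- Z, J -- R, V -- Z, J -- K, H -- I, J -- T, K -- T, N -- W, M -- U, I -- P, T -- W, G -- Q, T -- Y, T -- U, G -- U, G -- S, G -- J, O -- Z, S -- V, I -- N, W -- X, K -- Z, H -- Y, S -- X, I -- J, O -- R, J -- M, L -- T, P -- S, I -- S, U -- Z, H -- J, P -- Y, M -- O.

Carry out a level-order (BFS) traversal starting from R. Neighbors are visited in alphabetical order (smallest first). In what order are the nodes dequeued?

R, J, O, G, H, I, K, M, T, Z, Q, S, U, Y, N, P, L, W, V, X

Visit R; enqueue J, O → queue [J, O]
Visit J; enqueue G, H, I, K, M, T → queue [O, G, H, I, K, M, T]
Visit O; enqueue Z → queue [G, H, I, K, M, T, Z]
Visit G; enqueue Q, S, U → queue [H, I, K, M, T, Z, Q, S, U]
Visit H; enqueue Y → queue [I, K, M, T, Z, Q, S, U, Y]
Visit I; enqueue N, P → queue [K, M, T, Z, Q, S, U, Y, N, P]
Visit K → queue [M, T, Z, Q, S, U, Y, N, P]
Visit M → queue [T, Z, Q, S, U, Y, N, P]
Visit T; enqueue L, W → queue [Z, Q, S, U, Y, N, P, L, W]
Visit Z; enqueue V → queue [Q, S, U, Y, N, P, L, W, V]
Visit Q → queue [S, U, Y, N, P, L, W, V]
Visit S; enqueue X → queue [U, Y, N, P, L, W, V, X]
Visit U → queue [Y, N, P, L, W, V, X]
Visit Y → queue [N, P, L, W, V, X]
Visit N → queue [P, L, W, V, X]
Visit P → queue [L, W, V, X]
Visit L → queue [W, V, X]
Visit W → queue [V, X]
Visit V → queue [X]
Visit X → queue []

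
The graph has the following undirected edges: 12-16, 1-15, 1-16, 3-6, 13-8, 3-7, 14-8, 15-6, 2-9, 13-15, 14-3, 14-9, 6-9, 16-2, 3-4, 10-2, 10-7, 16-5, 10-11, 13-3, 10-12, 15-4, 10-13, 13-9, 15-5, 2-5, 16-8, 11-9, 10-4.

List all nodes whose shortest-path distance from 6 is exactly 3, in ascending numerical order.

Level 0: 6
Level 1: 3, 9, 15
Level 2: 1, 2, 4, 5, 7, 11, 13, 14
Level 3: 8, 10, 16
Level 4: 12

8, 10, 16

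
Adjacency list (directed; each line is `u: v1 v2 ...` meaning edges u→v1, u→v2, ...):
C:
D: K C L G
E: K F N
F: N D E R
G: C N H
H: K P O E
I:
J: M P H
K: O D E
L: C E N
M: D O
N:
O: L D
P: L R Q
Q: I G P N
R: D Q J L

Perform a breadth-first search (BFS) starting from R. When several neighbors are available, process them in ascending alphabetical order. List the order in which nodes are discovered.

R → D → J → L → Q → C → G → K → H → M → P → E → N → I → O → F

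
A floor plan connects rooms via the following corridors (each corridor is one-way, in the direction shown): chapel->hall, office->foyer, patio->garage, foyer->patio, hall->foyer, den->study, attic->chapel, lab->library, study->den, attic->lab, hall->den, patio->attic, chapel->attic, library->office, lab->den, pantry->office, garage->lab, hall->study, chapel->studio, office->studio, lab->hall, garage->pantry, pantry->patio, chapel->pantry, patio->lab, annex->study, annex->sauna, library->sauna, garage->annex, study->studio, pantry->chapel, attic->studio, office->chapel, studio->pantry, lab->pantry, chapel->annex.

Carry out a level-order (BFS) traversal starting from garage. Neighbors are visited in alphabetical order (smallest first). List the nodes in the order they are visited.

garage -> annex -> lab -> pantry -> sauna -> study -> den -> hall -> library -> chapel -> office -> patio -> studio -> foyer -> attic

Visit garage; enqueue annex, lab, pantry → queue [annex, lab, pantry]
Visit annex; enqueue sauna, study → queue [lab, pantry, sauna, study]
Visit lab; enqueue den, hall, library → queue [pantry, sauna, study, den, hall, library]
Visit pantry; enqueue chapel, office, patio → queue [sauna, study, den, hall, library, chapel, office, patio]
Visit sauna → queue [study, den, hall, library, chapel, office, patio]
Visit study; enqueue studio → queue [den, hall, library, chapel, office, patio, studio]
Visit den → queue [hall, library, chapel, office, patio, studio]
Visit hall; enqueue foyer → queue [library, chapel, office, patio, studio, foyer]
Visit library → queue [chapel, office, patio, studio, foyer]
Visit chapel; enqueue attic → queue [office, patio, studio, foyer, attic]
Visit office → queue [patio, studio, foyer, attic]
Visit patio → queue [studio, foyer, attic]
Visit studio → queue [foyer, attic]
Visit foyer → queue [attic]
Visit attic → queue []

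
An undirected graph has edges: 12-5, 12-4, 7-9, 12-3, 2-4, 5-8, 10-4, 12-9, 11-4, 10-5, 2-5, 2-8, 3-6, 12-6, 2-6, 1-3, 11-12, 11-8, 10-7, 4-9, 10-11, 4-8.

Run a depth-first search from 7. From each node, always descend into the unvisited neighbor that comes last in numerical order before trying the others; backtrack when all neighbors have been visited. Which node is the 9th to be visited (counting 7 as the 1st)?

Visit 7
7 → 10
10 → 11
11 → 12
12 → 9
9 → 4
4 → 8
8 → 5
5 → 2
2 → 6
6 → 3
3 → 1

Visit order: 7, 10, 11, 12, 9, 4, 8, 5, 2, 6, 3, 1

2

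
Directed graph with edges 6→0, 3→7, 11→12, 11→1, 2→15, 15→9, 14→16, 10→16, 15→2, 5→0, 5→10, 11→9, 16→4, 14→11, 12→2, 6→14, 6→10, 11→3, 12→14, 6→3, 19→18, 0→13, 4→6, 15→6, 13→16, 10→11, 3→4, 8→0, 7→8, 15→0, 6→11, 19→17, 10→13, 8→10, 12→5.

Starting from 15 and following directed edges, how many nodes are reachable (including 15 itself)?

17

BFS from 15 visits: 15, 9, 6, 2, 0, 14, 11, 10, 3, 13, 16, 12, 1, 7, 4, 5, 8
Reachable nodes: 17 of 20 total.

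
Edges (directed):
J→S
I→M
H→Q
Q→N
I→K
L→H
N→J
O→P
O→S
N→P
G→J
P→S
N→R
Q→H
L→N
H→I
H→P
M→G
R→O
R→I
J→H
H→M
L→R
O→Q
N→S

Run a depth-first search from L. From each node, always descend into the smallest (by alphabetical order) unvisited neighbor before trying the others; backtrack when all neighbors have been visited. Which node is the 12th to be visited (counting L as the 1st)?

Visit L
L → H
H → I
I → K
I → M
M → G
G → J
J → S
H → P
H → Q
Q → N
N → R
R → O

Visit order: L, H, I, K, M, G, J, S, P, Q, N, R, O

R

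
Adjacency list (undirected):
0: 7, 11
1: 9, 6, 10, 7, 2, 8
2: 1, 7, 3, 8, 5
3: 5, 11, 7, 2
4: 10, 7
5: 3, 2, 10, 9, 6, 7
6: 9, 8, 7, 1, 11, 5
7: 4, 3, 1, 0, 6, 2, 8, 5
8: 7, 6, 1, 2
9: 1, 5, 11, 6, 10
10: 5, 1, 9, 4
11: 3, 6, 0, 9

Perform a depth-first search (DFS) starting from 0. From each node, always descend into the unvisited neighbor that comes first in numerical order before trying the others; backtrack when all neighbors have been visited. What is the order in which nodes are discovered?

Visit 0
0 → 7
7 → 1
1 → 2
2 → 3
3 → 5
5 → 6
6 → 8
6 → 9
9 → 10
10 → 4
9 → 11

0 → 7 → 1 → 2 → 3 → 5 → 6 → 8 → 9 → 10 → 4 → 11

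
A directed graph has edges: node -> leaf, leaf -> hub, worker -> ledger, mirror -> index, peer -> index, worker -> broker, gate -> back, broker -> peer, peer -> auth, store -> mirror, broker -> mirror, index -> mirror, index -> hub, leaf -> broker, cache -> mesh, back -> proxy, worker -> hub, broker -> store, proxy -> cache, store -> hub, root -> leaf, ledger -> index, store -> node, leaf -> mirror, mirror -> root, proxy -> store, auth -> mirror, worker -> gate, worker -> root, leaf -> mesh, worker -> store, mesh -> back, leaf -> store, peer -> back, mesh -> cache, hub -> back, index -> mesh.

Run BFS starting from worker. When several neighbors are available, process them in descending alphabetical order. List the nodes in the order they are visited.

Visit worker; enqueue store, root, ledger, hub, gate, broker → queue [store, root, ledger, hub, gate, broker]
Visit store; enqueue node, mirror → queue [root, ledger, hub, gate, broker, node, mirror]
Visit root; enqueue leaf → queue [ledger, hub, gate, broker, node, mirror, leaf]
Visit ledger; enqueue index → queue [hub, gate, broker, node, mirror, leaf, index]
Visit hub; enqueue back → queue [gate, broker, node, mirror, leaf, index, back]
Visit gate → queue [broker, node, mirror, leaf, index, back]
Visit broker; enqueue peer → queue [node, mirror, leaf, index, back, peer]
Visit node → queue [mirror, leaf, index, back, peer]
Visit mirror → queue [leaf, index, back, peer]
Visit leaf; enqueue mesh → queue [index, back, peer, mesh]
Visit index → queue [back, peer, mesh]
Visit back; enqueue proxy → queue [peer, mesh, proxy]
Visit peer; enqueue auth → queue [mesh, proxy, auth]
Visit mesh; enqueue cache → queue [proxy, auth, cache]
Visit proxy → queue [auth, cache]
Visit auth → queue [cache]
Visit cache → queue []

worker, store, root, ledger, hub, gate, broker, node, mirror, leaf, index, back, peer, mesh, proxy, auth, cache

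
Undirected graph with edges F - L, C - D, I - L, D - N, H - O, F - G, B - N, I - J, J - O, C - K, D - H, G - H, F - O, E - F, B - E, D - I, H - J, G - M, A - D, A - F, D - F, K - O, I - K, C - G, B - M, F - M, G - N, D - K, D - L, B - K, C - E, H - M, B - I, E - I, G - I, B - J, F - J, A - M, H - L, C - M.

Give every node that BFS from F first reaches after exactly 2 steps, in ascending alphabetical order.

B, C, H, I, K, N

Level 0: F
Level 1: A, D, E, G, J, L, M, O
Level 2: B, C, H, I, K, N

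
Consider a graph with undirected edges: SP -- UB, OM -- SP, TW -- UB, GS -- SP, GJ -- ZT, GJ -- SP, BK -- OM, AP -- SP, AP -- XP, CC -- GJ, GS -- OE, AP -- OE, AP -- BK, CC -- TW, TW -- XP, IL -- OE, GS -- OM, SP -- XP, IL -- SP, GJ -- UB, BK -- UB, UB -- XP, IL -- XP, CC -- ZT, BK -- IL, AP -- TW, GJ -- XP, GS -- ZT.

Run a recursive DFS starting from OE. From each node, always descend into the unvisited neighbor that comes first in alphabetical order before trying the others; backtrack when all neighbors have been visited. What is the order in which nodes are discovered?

OE AP BK IL SP GJ CC TW UB XP ZT GS OM

Visit OE
OE → AP
AP → BK
BK → IL
IL → SP
SP → GJ
GJ → CC
CC → TW
TW → UB
UB → XP
CC → ZT
ZT → GS
GS → OM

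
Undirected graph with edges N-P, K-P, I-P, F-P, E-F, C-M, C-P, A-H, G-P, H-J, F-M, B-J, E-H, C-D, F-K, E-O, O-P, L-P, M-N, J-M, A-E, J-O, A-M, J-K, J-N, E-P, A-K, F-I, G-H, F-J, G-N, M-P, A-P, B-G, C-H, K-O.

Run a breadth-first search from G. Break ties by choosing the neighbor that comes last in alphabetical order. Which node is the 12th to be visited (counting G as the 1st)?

Visit G; enqueue P, N, H, B → queue [P, N, H, B]
Visit P; enqueue O, M, L, K, I, F, E, C, A → queue [N, H, B, O, M, L, K, I, F, E, C, A]
Visit N; enqueue J → queue [H, B, O, M, L, K, I, F, E, C, A, J]
Visit H → queue [B, O, M, L, K, I, F, E, C, A, J]
Visit B → queue [O, M, L, K, I, F, E, C, A, J]
Visit O → queue [M, L, K, I, F, E, C, A, J]
Visit M → queue [L, K, I, F, E, C, A, J]
Visit L → queue [K, I, F, E, C, A, J]
Visit K → queue [I, F, E, C, A, J]
Visit I → queue [F, E, C, A, J]
Visit F → queue [E, C, A, J]
Visit E → queue [C, A, J]
Visit C; enqueue D → queue [A, J, D]
Visit A → queue [J, D]
Visit J → queue [D]
Visit D → queue []

Visit order: G, P, N, H, B, O, M, L, K, I, F, E, C, A, J, D

E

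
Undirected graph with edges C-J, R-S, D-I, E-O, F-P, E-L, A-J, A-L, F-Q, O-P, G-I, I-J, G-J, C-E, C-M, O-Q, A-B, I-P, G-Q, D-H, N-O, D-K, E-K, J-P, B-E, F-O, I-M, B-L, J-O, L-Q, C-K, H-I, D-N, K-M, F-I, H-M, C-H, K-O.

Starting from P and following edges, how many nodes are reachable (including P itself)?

17

BFS from P visits: P, F, I, J, O, Q, D, G, H, M, A, C, E, K, N, L, B
Reachable nodes: 17 of 19 total.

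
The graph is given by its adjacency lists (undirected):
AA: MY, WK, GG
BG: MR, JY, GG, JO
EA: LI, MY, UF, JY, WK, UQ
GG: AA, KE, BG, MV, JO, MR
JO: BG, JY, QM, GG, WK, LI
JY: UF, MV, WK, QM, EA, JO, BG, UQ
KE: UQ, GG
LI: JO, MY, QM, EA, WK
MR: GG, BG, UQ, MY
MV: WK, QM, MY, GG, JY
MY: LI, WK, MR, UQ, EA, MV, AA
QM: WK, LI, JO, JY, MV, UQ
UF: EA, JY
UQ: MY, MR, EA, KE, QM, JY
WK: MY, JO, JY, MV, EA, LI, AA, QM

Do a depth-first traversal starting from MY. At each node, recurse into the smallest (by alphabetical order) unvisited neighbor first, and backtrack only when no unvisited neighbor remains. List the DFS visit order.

Visit MY
MY → AA
AA → GG
GG → BG
BG → JO
JO → JY
JY → EA
EA → LI
LI → QM
QM → MV
MV → WK
QM → UQ
UQ → KE
UQ → MR
EA → UF

MY AA GG BG JO JY EA LI QM MV WK UQ KE MR UF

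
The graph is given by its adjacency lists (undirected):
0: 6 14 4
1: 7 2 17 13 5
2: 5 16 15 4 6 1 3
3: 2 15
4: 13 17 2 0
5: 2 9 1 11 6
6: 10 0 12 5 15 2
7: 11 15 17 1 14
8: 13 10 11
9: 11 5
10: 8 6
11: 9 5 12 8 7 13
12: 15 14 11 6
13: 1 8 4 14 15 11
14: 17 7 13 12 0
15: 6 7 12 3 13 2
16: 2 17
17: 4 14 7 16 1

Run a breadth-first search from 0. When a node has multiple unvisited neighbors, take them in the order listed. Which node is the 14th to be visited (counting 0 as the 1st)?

11

Visit 0; enqueue 6, 14, 4 → queue [6, 14, 4]
Visit 6; enqueue 10, 12, 5, 15, 2 → queue [14, 4, 10, 12, 5, 15, 2]
Visit 14; enqueue 17, 7, 13 → queue [4, 10, 12, 5, 15, 2, 17, 7, 13]
Visit 4 → queue [10, 12, 5, 15, 2, 17, 7, 13]
Visit 10; enqueue 8 → queue [12, 5, 15, 2, 17, 7, 13, 8]
Visit 12; enqueue 11 → queue [5, 15, 2, 17, 7, 13, 8, 11]
Visit 5; enqueue 9, 1 → queue [15, 2, 17, 7, 13, 8, 11, 9, 1]
Visit 15; enqueue 3 → queue [2, 17, 7, 13, 8, 11, 9, 1, 3]
Visit 2; enqueue 16 → queue [17, 7, 13, 8, 11, 9, 1, 3, 16]
Visit 17 → queue [7, 13, 8, 11, 9, 1, 3, 16]
Visit 7 → queue [13, 8, 11, 9, 1, 3, 16]
Visit 13 → queue [8, 11, 9, 1, 3, 16]
Visit 8 → queue [11, 9, 1, 3, 16]
Visit 11 → queue [9, 1, 3, 16]
Visit 9 → queue [1, 3, 16]
Visit 1 → queue [3, 16]
Visit 3 → queue [16]
Visit 16 → queue []

Visit order: 0, 6, 14, 4, 10, 12, 5, 15, 2, 17, 7, 13, 8, 11, 9, 1, 3, 16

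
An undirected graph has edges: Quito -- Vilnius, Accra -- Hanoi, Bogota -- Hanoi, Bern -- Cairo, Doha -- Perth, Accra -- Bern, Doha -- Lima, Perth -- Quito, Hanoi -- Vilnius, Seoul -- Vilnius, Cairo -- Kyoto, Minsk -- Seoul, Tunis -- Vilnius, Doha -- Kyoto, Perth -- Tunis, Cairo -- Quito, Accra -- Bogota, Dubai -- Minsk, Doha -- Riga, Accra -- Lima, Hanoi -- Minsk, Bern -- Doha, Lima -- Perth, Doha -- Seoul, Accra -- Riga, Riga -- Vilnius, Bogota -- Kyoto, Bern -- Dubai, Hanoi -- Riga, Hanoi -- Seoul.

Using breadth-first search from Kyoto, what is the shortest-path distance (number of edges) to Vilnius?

3

Level 0: Kyoto
Level 1: Bogota, Cairo, Doha
Level 2: Accra, Bern, Hanoi, Lima, Perth, Quito, Riga, Seoul
Level 3: Dubai, Minsk, Tunis, Vilnius
Vilnius first appears at level 3.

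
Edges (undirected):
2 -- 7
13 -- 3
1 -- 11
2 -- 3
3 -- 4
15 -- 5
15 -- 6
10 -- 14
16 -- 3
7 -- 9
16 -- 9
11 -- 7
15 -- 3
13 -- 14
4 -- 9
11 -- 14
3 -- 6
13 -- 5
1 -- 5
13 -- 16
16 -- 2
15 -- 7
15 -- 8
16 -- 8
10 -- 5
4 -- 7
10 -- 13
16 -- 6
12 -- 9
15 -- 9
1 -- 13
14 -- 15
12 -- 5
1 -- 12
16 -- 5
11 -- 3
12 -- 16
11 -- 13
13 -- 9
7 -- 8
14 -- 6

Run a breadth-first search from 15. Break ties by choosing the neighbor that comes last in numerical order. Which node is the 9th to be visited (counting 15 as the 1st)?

13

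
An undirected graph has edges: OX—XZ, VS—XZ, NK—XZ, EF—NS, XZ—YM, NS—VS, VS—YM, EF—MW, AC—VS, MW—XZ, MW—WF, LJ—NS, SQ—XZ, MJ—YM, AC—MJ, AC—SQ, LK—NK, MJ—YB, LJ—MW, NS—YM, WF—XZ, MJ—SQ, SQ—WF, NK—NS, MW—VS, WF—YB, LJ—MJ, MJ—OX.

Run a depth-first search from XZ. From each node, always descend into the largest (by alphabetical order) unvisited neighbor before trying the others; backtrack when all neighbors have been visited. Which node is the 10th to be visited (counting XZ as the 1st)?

YB

Visit XZ
XZ → YM
YM → VS
VS → NS
NS → NK
NK → LK
NS → LJ
LJ → MW
MW → WF
WF → YB
YB → MJ
MJ → SQ
SQ → AC
MJ → OX
MW → EF

Visit order: XZ, YM, VS, NS, NK, LK, LJ, MW, WF, YB, MJ, SQ, AC, OX, EF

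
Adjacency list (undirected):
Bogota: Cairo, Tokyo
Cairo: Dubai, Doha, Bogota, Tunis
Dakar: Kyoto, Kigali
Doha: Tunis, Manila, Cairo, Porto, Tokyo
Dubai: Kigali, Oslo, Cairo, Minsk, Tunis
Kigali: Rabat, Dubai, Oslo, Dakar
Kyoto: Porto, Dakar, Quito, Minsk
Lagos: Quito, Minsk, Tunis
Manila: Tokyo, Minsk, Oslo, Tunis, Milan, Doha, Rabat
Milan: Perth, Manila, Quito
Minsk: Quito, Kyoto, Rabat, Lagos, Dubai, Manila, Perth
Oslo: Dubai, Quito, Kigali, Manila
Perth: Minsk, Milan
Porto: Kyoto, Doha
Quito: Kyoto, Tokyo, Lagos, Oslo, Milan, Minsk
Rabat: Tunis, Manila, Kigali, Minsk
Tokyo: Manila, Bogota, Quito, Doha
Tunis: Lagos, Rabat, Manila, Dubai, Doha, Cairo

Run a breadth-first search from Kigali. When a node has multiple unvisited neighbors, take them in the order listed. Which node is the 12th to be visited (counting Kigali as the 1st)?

Lagos

Visit Kigali; enqueue Rabat, Dubai, Oslo, Dakar → queue [Rabat, Dubai, Oslo, Dakar]
Visit Rabat; enqueue Tunis, Manila, Minsk → queue [Dubai, Oslo, Dakar, Tunis, Manila, Minsk]
Visit Dubai; enqueue Cairo → queue [Oslo, Dakar, Tunis, Manila, Minsk, Cairo]
Visit Oslo; enqueue Quito → queue [Dakar, Tunis, Manila, Minsk, Cairo, Quito]
Visit Dakar; enqueue Kyoto → queue [Tunis, Manila, Minsk, Cairo, Quito, Kyoto]
Visit Tunis; enqueue Lagos, Doha → queue [Manila, Minsk, Cairo, Quito, Kyoto, Lagos, Doha]
Visit Manila; enqueue Tokyo, Milan → queue [Minsk, Cairo, Quito, Kyoto, Lagos, Doha, Tokyo, Milan]
Visit Minsk; enqueue Perth → queue [Cairo, Quito, Kyoto, Lagos, Doha, Tokyo, Milan, Perth]
Visit Cairo; enqueue Bogota → queue [Quito, Kyoto, Lagos, Doha, Tokyo, Milan, Perth, Bogota]
Visit Quito → queue [Kyoto, Lagos, Doha, Tokyo, Milan, Perth, Bogota]
Visit Kyoto; enqueue Porto → queue [Lagos, Doha, Tokyo, Milan, Perth, Bogota, Porto]
Visit Lagos → queue [Doha, Tokyo, Milan, Perth, Bogota, Porto]
Visit Doha → queue [Tokyo, Milan, Perth, Bogota, Porto]
Visit Tokyo → queue [Milan, Perth, Bogota, Porto]
Visit Milan → queue [Perth, Bogota, Porto]
Visit Perth → queue [Bogota, Porto]
Visit Bogota → queue [Porto]
Visit Porto → queue []

Visit order: Kigali, Rabat, Dubai, Oslo, Dakar, Tunis, Manila, Minsk, Cairo, Quito, Kyoto, Lagos, Doha, Tokyo, Milan, Perth, Bogota, Porto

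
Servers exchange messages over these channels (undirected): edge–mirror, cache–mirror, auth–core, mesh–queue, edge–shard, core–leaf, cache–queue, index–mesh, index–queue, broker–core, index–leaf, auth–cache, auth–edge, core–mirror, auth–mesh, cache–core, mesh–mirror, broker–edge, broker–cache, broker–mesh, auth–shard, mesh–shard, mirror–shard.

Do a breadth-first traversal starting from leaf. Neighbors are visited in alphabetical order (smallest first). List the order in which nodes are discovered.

Visit leaf; enqueue core, index → queue [core, index]
Visit core; enqueue auth, broker, cache, mirror → queue [index, auth, broker, cache, mirror]
Visit index; enqueue mesh, queue → queue [auth, broker, cache, mirror, mesh, queue]
Visit auth; enqueue edge, shard → queue [broker, cache, mirror, mesh, queue, edge, shard]
Visit broker → queue [cache, mirror, mesh, queue, edge, shard]
Visit cache → queue [mirror, mesh, queue, edge, shard]
Visit mirror → queue [mesh, queue, edge, shard]
Visit mesh → queue [queue, edge, shard]
Visit queue → queue [edge, shard]
Visit edge → queue [shard]
Visit shard → queue []

leaf -> core -> index -> auth -> broker -> cache -> mirror -> mesh -> queue -> edge -> shard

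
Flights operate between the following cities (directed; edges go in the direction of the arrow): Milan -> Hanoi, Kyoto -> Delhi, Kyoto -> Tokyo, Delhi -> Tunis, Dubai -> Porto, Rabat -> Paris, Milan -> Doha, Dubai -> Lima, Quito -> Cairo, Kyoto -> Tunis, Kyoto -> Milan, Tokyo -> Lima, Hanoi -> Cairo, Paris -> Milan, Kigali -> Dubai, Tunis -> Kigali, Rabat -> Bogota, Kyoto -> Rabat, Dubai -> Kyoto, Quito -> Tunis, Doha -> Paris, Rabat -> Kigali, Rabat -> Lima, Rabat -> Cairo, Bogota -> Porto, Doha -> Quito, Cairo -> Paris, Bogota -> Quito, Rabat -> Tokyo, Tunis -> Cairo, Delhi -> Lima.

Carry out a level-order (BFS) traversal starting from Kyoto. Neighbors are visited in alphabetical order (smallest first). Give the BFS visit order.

Kyoto Delhi Milan Rabat Tokyo Tunis Lima Doha Hanoi Bogota Cairo Kigali Paris Quito Porto Dubai

Visit Kyoto; enqueue Delhi, Milan, Rabat, Tokyo, Tunis → queue [Delhi, Milan, Rabat, Tokyo, Tunis]
Visit Delhi; enqueue Lima → queue [Milan, Rabat, Tokyo, Tunis, Lima]
Visit Milan; enqueue Doha, Hanoi → queue [Rabat, Tokyo, Tunis, Lima, Doha, Hanoi]
Visit Rabat; enqueue Bogota, Cairo, Kigali, Paris → queue [Tokyo, Tunis, Lima, Doha, Hanoi, Bogota, Cairo, Kigali, Paris]
Visit Tokyo → queue [Tunis, Lima, Doha, Hanoi, Bogota, Cairo, Kigali, Paris]
Visit Tunis → queue [Lima, Doha, Hanoi, Bogota, Cairo, Kigali, Paris]
Visit Lima → queue [Doha, Hanoi, Bogota, Cairo, Kigali, Paris]
Visit Doha; enqueue Quito → queue [Hanoi, Bogota, Cairo, Kigali, Paris, Quito]
Visit Hanoi → queue [Bogota, Cairo, Kigali, Paris, Quito]
Visit Bogota; enqueue Porto → queue [Cairo, Kigali, Paris, Quito, Porto]
Visit Cairo → queue [Kigali, Paris, Quito, Porto]
Visit Kigali; enqueue Dubai → queue [Paris, Quito, Porto, Dubai]
Visit Paris → queue [Quito, Porto, Dubai]
Visit Quito → queue [Porto, Dubai]
Visit Porto → queue [Dubai]
Visit Dubai → queue []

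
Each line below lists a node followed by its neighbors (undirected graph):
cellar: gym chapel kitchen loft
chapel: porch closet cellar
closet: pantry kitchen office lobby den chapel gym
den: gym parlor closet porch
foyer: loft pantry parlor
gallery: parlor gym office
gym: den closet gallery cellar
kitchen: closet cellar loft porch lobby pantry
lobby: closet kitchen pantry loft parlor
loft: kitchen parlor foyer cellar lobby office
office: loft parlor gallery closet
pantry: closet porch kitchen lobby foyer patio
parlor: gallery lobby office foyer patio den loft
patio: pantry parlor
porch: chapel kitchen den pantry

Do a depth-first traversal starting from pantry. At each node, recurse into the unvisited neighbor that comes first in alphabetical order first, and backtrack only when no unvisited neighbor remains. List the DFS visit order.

pantry → closet → chapel → cellar → gym → den → parlor → foyer → loft → kitchen → lobby → porch → office → gallery → patio

Visit pantry
pantry → closet
closet → chapel
chapel → cellar
cellar → gym
gym → den
den → parlor
parlor → foyer
foyer → loft
loft → kitchen
kitchen → lobby
kitchen → porch
loft → office
office → gallery
parlor → patio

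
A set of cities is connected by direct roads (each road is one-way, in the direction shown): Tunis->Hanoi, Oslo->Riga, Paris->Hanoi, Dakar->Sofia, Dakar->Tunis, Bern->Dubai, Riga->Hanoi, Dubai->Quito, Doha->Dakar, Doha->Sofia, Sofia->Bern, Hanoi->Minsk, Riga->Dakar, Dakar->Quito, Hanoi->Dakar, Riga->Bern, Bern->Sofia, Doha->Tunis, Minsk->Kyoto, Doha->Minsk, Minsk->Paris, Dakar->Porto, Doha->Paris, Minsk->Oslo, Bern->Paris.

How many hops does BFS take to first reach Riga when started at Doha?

Level 0: Doha
Level 1: Dakar, Minsk, Paris, Sofia, Tunis
Level 2: Bern, Hanoi, Kyoto, Oslo, Porto, Quito
Level 3: Dubai, Riga
Riga first appears at level 3.

3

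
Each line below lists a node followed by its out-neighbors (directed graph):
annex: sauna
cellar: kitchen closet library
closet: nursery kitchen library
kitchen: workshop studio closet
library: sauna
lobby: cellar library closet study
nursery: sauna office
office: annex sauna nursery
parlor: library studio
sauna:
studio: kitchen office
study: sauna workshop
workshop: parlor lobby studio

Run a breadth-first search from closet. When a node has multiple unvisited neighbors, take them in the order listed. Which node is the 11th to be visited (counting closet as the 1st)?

Visit closet; enqueue nursery, kitchen, library → queue [nursery, kitchen, library]
Visit nursery; enqueue sauna, office → queue [kitchen, library, sauna, office]
Visit kitchen; enqueue workshop, studio → queue [library, sauna, office, workshop, studio]
Visit library → queue [sauna, office, workshop, studio]
Visit sauna → queue [office, workshop, studio]
Visit office; enqueue annex → queue [workshop, studio, annex]
Visit workshop; enqueue parlor, lobby → queue [studio, annex, parlor, lobby]
Visit studio → queue [annex, parlor, lobby]
Visit annex → queue [parlor, lobby]
Visit parlor → queue [lobby]
Visit lobby; enqueue cellar, study → queue [cellar, study]
Visit cellar → queue [study]
Visit study → queue []

Visit order: closet, nursery, kitchen, library, sauna, office, workshop, studio, annex, parlor, lobby, cellar, study

lobby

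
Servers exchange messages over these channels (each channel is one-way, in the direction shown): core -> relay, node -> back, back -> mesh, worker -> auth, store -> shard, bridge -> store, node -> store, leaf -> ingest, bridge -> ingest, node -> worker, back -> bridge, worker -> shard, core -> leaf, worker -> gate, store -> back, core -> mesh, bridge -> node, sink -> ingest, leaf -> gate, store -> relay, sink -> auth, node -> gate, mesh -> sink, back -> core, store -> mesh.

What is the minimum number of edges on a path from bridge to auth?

Level 0: bridge
Level 1: ingest, node, store
Level 2: back, gate, mesh, relay, shard, worker
Level 3: auth, core, sink
Level 4: leaf
auth first appears at level 3.

3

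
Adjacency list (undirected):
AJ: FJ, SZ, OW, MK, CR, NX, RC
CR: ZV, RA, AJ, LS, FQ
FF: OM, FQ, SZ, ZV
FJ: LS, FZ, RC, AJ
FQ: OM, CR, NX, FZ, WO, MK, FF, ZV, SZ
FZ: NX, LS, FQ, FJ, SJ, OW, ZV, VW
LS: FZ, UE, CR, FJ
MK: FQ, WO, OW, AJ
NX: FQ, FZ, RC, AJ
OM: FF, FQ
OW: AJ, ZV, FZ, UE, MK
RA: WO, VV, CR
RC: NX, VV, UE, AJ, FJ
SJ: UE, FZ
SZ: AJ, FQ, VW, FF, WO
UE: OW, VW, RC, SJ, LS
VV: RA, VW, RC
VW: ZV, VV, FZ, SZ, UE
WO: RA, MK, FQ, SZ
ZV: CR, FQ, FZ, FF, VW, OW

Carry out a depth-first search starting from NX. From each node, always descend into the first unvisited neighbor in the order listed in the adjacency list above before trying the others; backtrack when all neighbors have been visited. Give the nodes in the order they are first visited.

Visit NX
NX → FQ
FQ → OM
OM → FF
FF → SZ
SZ → AJ
AJ → FJ
FJ → LS
LS → FZ
FZ → SJ
SJ → UE
UE → OW
OW → ZV
ZV → CR
CR → RA
RA → WO
WO → MK
RA → VV
VV → VW
VV → RC

NX, FQ, OM, FF, SZ, AJ, FJ, LS, FZ, SJ, UE, OW, ZV, CR, RA, WO, MK, VV, VW, RC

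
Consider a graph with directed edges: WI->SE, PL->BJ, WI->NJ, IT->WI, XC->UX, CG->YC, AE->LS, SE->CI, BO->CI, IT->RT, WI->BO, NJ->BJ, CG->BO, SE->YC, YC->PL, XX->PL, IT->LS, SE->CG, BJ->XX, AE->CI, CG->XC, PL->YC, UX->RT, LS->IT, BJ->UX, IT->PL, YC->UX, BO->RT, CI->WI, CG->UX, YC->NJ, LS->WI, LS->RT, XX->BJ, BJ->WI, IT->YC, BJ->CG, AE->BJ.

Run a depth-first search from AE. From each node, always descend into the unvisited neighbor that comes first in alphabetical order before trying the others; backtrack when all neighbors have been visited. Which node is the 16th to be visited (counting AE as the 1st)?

Visit AE
AE → BJ
BJ → CG
CG → BO
BO → CI
CI → WI
WI → NJ
WI → SE
SE → YC
YC → PL
YC → UX
UX → RT
CG → XC
BJ → XX
AE → LS
LS → IT

Visit order: AE, BJ, CG, BO, CI, WI, NJ, SE, YC, PL, UX, RT, XC, XX, LS, IT

IT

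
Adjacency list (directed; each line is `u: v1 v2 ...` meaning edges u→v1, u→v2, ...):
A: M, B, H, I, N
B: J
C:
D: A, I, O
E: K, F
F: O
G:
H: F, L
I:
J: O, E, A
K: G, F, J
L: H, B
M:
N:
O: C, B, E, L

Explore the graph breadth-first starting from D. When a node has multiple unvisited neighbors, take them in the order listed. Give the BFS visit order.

Visit D; enqueue A, I, O → queue [A, I, O]
Visit A; enqueue M, B, H, N → queue [I, O, M, B, H, N]
Visit I → queue [O, M, B, H, N]
Visit O; enqueue C, E, L → queue [M, B, H, N, C, E, L]
Visit M → queue [B, H, N, C, E, L]
Visit B; enqueue J → queue [H, N, C, E, L, J]
Visit H; enqueue F → queue [N, C, E, L, J, F]
Visit N → queue [C, E, L, J, F]
Visit C → queue [E, L, J, F]
Visit E; enqueue K → queue [L, J, F, K]
Visit L → queue [J, F, K]
Visit J → queue [F, K]
Visit F → queue [K]
Visit K; enqueue G → queue [G]
Visit G → queue []

D A I O M B H N C E L J F K G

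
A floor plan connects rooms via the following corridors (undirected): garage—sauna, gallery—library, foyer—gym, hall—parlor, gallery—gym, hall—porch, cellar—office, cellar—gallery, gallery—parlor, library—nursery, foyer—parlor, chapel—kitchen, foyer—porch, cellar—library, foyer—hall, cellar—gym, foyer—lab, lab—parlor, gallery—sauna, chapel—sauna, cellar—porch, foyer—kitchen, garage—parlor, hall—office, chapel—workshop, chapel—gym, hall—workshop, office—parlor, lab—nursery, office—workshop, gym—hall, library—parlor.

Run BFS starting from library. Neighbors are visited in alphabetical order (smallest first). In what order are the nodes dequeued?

library → cellar → gallery → nursery → parlor → gym → office → porch → sauna → lab → foyer → garage → hall → chapel → workshop → kitchen

Visit library; enqueue cellar, gallery, nursery, parlor → queue [cellar, gallery, nursery, parlor]
Visit cellar; enqueue gym, office, porch → queue [gallery, nursery, parlor, gym, office, porch]
Visit gallery; enqueue sauna → queue [nursery, parlor, gym, office, porch, sauna]
Visit nursery; enqueue lab → queue [parlor, gym, office, porch, sauna, lab]
Visit parlor; enqueue foyer, garage, hall → queue [gym, office, porch, sauna, lab, foyer, garage, hall]
Visit gym; enqueue chapel → queue [office, porch, sauna, lab, foyer, garage, hall, chapel]
Visit office; enqueue workshop → queue [porch, sauna, lab, foyer, garage, hall, chapel, workshop]
Visit porch → queue [sauna, lab, foyer, garage, hall, chapel, workshop]
Visit sauna → queue [lab, foyer, garage, hall, chapel, workshop]
Visit lab → queue [foyer, garage, hall, chapel, workshop]
Visit foyer; enqueue kitchen → queue [garage, hall, chapel, workshop, kitchen]
Visit garage → queue [hall, chapel, workshop, kitchen]
Visit hall → queue [chapel, workshop, kitchen]
Visit chapel → queue [workshop, kitchen]
Visit workshop → queue [kitchen]
Visit kitchen → queue []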